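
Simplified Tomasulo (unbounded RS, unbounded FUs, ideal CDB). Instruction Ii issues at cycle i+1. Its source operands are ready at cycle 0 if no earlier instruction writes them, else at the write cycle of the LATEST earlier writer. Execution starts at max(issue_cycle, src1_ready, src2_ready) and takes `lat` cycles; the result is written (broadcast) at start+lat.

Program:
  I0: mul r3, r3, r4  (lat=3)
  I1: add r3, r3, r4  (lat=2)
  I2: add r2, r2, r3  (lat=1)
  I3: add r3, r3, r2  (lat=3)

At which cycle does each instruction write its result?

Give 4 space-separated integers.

Answer: 4 6 7 10

Derivation:
I0 mul r3: issue@1 deps=(None,None) exec_start@1 write@4
I1 add r3: issue@2 deps=(0,None) exec_start@4 write@6
I2 add r2: issue@3 deps=(None,1) exec_start@6 write@7
I3 add r3: issue@4 deps=(1,2) exec_start@7 write@10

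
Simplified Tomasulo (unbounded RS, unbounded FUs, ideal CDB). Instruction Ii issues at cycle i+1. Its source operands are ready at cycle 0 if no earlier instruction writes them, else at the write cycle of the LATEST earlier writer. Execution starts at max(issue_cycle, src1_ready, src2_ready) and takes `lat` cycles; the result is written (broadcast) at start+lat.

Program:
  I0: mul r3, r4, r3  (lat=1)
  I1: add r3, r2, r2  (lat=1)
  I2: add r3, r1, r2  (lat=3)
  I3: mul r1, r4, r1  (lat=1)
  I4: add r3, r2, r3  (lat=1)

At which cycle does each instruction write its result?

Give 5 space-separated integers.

I0 mul r3: issue@1 deps=(None,None) exec_start@1 write@2
I1 add r3: issue@2 deps=(None,None) exec_start@2 write@3
I2 add r3: issue@3 deps=(None,None) exec_start@3 write@6
I3 mul r1: issue@4 deps=(None,None) exec_start@4 write@5
I4 add r3: issue@5 deps=(None,2) exec_start@6 write@7

Answer: 2 3 6 5 7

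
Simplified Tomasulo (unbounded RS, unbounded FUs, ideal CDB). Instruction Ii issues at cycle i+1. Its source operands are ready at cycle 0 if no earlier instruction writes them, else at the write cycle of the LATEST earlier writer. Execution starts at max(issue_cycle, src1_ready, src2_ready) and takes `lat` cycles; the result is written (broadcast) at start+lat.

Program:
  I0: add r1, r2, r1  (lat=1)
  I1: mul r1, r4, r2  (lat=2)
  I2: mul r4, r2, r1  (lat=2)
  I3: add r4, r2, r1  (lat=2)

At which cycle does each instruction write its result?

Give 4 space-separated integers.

I0 add r1: issue@1 deps=(None,None) exec_start@1 write@2
I1 mul r1: issue@2 deps=(None,None) exec_start@2 write@4
I2 mul r4: issue@3 deps=(None,1) exec_start@4 write@6
I3 add r4: issue@4 deps=(None,1) exec_start@4 write@6

Answer: 2 4 6 6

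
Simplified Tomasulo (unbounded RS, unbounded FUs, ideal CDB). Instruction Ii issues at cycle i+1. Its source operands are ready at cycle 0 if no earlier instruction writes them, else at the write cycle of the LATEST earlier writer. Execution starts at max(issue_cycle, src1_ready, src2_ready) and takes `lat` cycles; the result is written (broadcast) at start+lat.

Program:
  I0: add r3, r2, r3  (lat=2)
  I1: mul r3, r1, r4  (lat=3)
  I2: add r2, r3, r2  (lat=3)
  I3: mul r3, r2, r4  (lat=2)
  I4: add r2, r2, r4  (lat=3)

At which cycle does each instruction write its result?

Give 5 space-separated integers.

Answer: 3 5 8 10 11

Derivation:
I0 add r3: issue@1 deps=(None,None) exec_start@1 write@3
I1 mul r3: issue@2 deps=(None,None) exec_start@2 write@5
I2 add r2: issue@3 deps=(1,None) exec_start@5 write@8
I3 mul r3: issue@4 deps=(2,None) exec_start@8 write@10
I4 add r2: issue@5 deps=(2,None) exec_start@8 write@11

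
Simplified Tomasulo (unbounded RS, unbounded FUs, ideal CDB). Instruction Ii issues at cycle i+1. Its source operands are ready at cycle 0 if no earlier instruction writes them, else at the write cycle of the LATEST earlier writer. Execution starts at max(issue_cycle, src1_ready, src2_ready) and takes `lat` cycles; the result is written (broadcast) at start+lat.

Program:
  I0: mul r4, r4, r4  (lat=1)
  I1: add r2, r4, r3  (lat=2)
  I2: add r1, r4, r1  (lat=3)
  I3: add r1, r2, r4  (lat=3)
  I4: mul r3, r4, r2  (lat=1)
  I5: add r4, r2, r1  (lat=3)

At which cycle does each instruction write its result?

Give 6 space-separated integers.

Answer: 2 4 6 7 6 10

Derivation:
I0 mul r4: issue@1 deps=(None,None) exec_start@1 write@2
I1 add r2: issue@2 deps=(0,None) exec_start@2 write@4
I2 add r1: issue@3 deps=(0,None) exec_start@3 write@6
I3 add r1: issue@4 deps=(1,0) exec_start@4 write@7
I4 mul r3: issue@5 deps=(0,1) exec_start@5 write@6
I5 add r4: issue@6 deps=(1,3) exec_start@7 write@10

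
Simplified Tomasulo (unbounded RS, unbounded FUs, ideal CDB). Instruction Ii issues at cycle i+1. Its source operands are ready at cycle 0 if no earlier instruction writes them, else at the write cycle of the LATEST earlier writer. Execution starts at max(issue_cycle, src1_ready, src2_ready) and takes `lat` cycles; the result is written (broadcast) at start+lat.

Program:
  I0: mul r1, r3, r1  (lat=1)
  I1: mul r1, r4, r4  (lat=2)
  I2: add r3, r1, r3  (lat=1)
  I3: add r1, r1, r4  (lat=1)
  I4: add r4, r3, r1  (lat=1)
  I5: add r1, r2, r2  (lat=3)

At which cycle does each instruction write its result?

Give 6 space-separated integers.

I0 mul r1: issue@1 deps=(None,None) exec_start@1 write@2
I1 mul r1: issue@2 deps=(None,None) exec_start@2 write@4
I2 add r3: issue@3 deps=(1,None) exec_start@4 write@5
I3 add r1: issue@4 deps=(1,None) exec_start@4 write@5
I4 add r4: issue@5 deps=(2,3) exec_start@5 write@6
I5 add r1: issue@6 deps=(None,None) exec_start@6 write@9

Answer: 2 4 5 5 6 9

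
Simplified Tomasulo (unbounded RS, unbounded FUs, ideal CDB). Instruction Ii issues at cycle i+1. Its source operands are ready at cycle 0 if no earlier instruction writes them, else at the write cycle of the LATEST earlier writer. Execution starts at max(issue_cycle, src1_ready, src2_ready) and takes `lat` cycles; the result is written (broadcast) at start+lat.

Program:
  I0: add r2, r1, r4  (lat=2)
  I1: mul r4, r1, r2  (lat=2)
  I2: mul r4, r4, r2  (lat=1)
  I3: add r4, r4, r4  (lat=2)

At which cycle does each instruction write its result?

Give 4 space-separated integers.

Answer: 3 5 6 8

Derivation:
I0 add r2: issue@1 deps=(None,None) exec_start@1 write@3
I1 mul r4: issue@2 deps=(None,0) exec_start@3 write@5
I2 mul r4: issue@3 deps=(1,0) exec_start@5 write@6
I3 add r4: issue@4 deps=(2,2) exec_start@6 write@8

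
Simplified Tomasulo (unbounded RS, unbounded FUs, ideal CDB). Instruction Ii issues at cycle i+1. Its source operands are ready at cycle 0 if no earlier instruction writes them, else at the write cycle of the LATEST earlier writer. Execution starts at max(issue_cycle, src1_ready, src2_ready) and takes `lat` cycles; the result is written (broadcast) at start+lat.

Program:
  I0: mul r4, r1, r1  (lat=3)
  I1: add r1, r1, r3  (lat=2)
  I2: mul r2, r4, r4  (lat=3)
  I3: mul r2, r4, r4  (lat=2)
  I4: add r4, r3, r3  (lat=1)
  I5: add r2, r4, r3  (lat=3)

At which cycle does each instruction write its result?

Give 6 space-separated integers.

Answer: 4 4 7 6 6 9

Derivation:
I0 mul r4: issue@1 deps=(None,None) exec_start@1 write@4
I1 add r1: issue@2 deps=(None,None) exec_start@2 write@4
I2 mul r2: issue@3 deps=(0,0) exec_start@4 write@7
I3 mul r2: issue@4 deps=(0,0) exec_start@4 write@6
I4 add r4: issue@5 deps=(None,None) exec_start@5 write@6
I5 add r2: issue@6 deps=(4,None) exec_start@6 write@9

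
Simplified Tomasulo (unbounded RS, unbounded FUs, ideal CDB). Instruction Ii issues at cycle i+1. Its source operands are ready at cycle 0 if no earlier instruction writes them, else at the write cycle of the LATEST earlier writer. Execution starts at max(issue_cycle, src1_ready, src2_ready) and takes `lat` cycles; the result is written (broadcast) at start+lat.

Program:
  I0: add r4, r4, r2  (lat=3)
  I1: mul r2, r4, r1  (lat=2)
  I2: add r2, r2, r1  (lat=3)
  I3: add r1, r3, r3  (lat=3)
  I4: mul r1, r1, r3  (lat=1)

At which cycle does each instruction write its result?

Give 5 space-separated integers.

I0 add r4: issue@1 deps=(None,None) exec_start@1 write@4
I1 mul r2: issue@2 deps=(0,None) exec_start@4 write@6
I2 add r2: issue@3 deps=(1,None) exec_start@6 write@9
I3 add r1: issue@4 deps=(None,None) exec_start@4 write@7
I4 mul r1: issue@5 deps=(3,None) exec_start@7 write@8

Answer: 4 6 9 7 8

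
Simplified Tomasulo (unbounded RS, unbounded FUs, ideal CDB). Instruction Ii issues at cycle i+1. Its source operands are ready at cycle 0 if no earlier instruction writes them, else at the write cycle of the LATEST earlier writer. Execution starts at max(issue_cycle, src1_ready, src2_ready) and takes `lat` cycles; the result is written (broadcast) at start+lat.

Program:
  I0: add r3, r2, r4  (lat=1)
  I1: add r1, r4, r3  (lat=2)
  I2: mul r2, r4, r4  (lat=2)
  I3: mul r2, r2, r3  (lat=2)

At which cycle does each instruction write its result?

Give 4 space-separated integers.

I0 add r3: issue@1 deps=(None,None) exec_start@1 write@2
I1 add r1: issue@2 deps=(None,0) exec_start@2 write@4
I2 mul r2: issue@3 deps=(None,None) exec_start@3 write@5
I3 mul r2: issue@4 deps=(2,0) exec_start@5 write@7

Answer: 2 4 5 7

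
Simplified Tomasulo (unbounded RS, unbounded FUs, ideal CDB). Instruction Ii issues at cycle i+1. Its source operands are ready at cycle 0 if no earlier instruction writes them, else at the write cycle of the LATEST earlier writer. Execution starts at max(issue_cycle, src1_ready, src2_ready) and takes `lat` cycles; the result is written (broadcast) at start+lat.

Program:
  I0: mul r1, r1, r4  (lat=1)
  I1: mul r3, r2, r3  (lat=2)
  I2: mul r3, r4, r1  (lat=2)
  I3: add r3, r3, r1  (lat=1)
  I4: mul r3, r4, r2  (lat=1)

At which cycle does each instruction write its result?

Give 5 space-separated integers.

Answer: 2 4 5 6 6

Derivation:
I0 mul r1: issue@1 deps=(None,None) exec_start@1 write@2
I1 mul r3: issue@2 deps=(None,None) exec_start@2 write@4
I2 mul r3: issue@3 deps=(None,0) exec_start@3 write@5
I3 add r3: issue@4 deps=(2,0) exec_start@5 write@6
I4 mul r3: issue@5 deps=(None,None) exec_start@5 write@6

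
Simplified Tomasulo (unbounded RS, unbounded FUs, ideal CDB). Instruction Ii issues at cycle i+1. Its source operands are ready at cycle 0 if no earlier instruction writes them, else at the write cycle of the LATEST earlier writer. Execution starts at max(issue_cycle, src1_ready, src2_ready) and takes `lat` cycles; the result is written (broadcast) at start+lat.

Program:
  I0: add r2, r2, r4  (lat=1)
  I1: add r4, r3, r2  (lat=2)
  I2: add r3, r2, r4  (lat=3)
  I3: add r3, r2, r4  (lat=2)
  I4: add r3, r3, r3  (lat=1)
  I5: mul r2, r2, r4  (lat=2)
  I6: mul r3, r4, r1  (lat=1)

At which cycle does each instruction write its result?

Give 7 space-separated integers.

Answer: 2 4 7 6 7 8 8

Derivation:
I0 add r2: issue@1 deps=(None,None) exec_start@1 write@2
I1 add r4: issue@2 deps=(None,0) exec_start@2 write@4
I2 add r3: issue@3 deps=(0,1) exec_start@4 write@7
I3 add r3: issue@4 deps=(0,1) exec_start@4 write@6
I4 add r3: issue@5 deps=(3,3) exec_start@6 write@7
I5 mul r2: issue@6 deps=(0,1) exec_start@6 write@8
I6 mul r3: issue@7 deps=(1,None) exec_start@7 write@8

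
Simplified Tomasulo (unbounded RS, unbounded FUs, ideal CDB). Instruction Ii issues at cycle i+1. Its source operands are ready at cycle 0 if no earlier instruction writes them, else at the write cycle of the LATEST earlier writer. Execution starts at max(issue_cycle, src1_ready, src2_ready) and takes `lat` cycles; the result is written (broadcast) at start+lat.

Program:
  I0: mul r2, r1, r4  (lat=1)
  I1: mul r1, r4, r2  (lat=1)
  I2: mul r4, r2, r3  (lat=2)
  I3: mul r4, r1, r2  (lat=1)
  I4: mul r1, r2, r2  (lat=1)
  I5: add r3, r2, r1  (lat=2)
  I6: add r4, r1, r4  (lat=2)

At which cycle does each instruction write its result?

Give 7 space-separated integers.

Answer: 2 3 5 5 6 8 9

Derivation:
I0 mul r2: issue@1 deps=(None,None) exec_start@1 write@2
I1 mul r1: issue@2 deps=(None,0) exec_start@2 write@3
I2 mul r4: issue@3 deps=(0,None) exec_start@3 write@5
I3 mul r4: issue@4 deps=(1,0) exec_start@4 write@5
I4 mul r1: issue@5 deps=(0,0) exec_start@5 write@6
I5 add r3: issue@6 deps=(0,4) exec_start@6 write@8
I6 add r4: issue@7 deps=(4,3) exec_start@7 write@9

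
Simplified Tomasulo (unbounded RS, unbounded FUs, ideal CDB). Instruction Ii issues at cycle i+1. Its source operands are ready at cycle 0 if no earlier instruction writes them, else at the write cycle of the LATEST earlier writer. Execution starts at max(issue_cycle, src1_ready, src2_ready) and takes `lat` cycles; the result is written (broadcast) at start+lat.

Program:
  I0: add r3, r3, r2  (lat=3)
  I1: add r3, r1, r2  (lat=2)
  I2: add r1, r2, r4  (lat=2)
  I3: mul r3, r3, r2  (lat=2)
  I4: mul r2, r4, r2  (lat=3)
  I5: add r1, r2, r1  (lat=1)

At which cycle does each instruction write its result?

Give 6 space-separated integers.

I0 add r3: issue@1 deps=(None,None) exec_start@1 write@4
I1 add r3: issue@2 deps=(None,None) exec_start@2 write@4
I2 add r1: issue@3 deps=(None,None) exec_start@3 write@5
I3 mul r3: issue@4 deps=(1,None) exec_start@4 write@6
I4 mul r2: issue@5 deps=(None,None) exec_start@5 write@8
I5 add r1: issue@6 deps=(4,2) exec_start@8 write@9

Answer: 4 4 5 6 8 9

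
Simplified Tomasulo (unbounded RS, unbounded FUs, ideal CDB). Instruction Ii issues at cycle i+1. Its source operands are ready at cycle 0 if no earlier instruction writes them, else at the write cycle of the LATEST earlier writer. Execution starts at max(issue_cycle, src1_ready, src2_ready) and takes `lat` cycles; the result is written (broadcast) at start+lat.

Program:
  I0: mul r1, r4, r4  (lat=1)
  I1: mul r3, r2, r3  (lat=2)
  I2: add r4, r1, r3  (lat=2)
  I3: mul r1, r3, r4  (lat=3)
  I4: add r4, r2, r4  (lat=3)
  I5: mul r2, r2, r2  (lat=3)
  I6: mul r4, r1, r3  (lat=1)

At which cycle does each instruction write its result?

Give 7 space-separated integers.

I0 mul r1: issue@1 deps=(None,None) exec_start@1 write@2
I1 mul r3: issue@2 deps=(None,None) exec_start@2 write@4
I2 add r4: issue@3 deps=(0,1) exec_start@4 write@6
I3 mul r1: issue@4 deps=(1,2) exec_start@6 write@9
I4 add r4: issue@5 deps=(None,2) exec_start@6 write@9
I5 mul r2: issue@6 deps=(None,None) exec_start@6 write@9
I6 mul r4: issue@7 deps=(3,1) exec_start@9 write@10

Answer: 2 4 6 9 9 9 10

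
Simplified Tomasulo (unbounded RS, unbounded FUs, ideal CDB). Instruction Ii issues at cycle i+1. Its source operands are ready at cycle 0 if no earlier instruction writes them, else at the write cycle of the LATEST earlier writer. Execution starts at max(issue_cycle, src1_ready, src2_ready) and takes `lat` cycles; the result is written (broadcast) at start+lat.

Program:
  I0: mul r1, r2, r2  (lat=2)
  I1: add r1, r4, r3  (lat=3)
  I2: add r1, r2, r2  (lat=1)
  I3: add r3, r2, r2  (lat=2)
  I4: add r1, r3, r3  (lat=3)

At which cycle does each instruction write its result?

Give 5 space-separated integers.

Answer: 3 5 4 6 9

Derivation:
I0 mul r1: issue@1 deps=(None,None) exec_start@1 write@3
I1 add r1: issue@2 deps=(None,None) exec_start@2 write@5
I2 add r1: issue@3 deps=(None,None) exec_start@3 write@4
I3 add r3: issue@4 deps=(None,None) exec_start@4 write@6
I4 add r1: issue@5 deps=(3,3) exec_start@6 write@9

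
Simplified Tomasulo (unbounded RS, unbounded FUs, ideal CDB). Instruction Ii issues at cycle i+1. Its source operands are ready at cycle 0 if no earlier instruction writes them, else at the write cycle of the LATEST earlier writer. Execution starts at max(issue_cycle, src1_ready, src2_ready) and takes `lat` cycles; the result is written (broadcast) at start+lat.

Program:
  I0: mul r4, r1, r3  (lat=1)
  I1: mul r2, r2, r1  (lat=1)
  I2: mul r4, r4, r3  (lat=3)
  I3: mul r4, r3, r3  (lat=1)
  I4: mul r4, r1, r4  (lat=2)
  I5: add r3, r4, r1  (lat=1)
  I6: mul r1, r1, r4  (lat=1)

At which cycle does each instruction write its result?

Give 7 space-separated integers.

I0 mul r4: issue@1 deps=(None,None) exec_start@1 write@2
I1 mul r2: issue@2 deps=(None,None) exec_start@2 write@3
I2 mul r4: issue@3 deps=(0,None) exec_start@3 write@6
I3 mul r4: issue@4 deps=(None,None) exec_start@4 write@5
I4 mul r4: issue@5 deps=(None,3) exec_start@5 write@7
I5 add r3: issue@6 deps=(4,None) exec_start@7 write@8
I6 mul r1: issue@7 deps=(None,4) exec_start@7 write@8

Answer: 2 3 6 5 7 8 8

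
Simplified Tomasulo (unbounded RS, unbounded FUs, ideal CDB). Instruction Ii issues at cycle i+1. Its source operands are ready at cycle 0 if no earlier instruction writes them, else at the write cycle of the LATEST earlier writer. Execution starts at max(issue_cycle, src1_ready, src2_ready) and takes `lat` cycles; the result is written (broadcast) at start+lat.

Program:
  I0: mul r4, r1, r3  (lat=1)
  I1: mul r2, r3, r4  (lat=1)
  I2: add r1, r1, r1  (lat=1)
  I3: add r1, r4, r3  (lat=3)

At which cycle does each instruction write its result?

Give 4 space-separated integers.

I0 mul r4: issue@1 deps=(None,None) exec_start@1 write@2
I1 mul r2: issue@2 deps=(None,0) exec_start@2 write@3
I2 add r1: issue@3 deps=(None,None) exec_start@3 write@4
I3 add r1: issue@4 deps=(0,None) exec_start@4 write@7

Answer: 2 3 4 7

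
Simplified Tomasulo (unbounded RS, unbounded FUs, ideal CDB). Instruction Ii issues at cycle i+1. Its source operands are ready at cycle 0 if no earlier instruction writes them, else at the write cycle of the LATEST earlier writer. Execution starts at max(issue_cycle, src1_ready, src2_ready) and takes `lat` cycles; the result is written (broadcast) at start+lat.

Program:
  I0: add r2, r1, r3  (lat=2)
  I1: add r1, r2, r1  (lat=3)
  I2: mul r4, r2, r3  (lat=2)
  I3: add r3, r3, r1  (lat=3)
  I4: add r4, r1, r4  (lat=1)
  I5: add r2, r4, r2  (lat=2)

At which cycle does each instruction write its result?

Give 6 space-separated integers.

I0 add r2: issue@1 deps=(None,None) exec_start@1 write@3
I1 add r1: issue@2 deps=(0,None) exec_start@3 write@6
I2 mul r4: issue@3 deps=(0,None) exec_start@3 write@5
I3 add r3: issue@4 deps=(None,1) exec_start@6 write@9
I4 add r4: issue@5 deps=(1,2) exec_start@6 write@7
I5 add r2: issue@6 deps=(4,0) exec_start@7 write@9

Answer: 3 6 5 9 7 9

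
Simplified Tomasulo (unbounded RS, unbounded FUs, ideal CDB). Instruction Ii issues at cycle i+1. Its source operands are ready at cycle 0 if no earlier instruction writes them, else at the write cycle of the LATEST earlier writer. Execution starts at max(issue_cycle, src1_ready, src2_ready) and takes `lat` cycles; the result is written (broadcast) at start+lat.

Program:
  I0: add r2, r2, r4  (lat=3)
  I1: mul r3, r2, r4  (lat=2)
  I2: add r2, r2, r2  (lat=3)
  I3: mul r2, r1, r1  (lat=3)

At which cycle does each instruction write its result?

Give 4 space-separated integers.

I0 add r2: issue@1 deps=(None,None) exec_start@1 write@4
I1 mul r3: issue@2 deps=(0,None) exec_start@4 write@6
I2 add r2: issue@3 deps=(0,0) exec_start@4 write@7
I3 mul r2: issue@4 deps=(None,None) exec_start@4 write@7

Answer: 4 6 7 7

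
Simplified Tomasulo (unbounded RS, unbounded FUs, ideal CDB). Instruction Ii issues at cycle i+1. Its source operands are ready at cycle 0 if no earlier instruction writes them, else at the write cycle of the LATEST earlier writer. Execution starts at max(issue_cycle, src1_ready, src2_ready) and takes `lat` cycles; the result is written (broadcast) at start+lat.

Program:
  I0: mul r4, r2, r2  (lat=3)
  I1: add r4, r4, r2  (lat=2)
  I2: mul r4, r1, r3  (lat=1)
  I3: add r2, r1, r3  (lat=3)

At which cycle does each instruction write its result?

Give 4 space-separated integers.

I0 mul r4: issue@1 deps=(None,None) exec_start@1 write@4
I1 add r4: issue@2 deps=(0,None) exec_start@4 write@6
I2 mul r4: issue@3 deps=(None,None) exec_start@3 write@4
I3 add r2: issue@4 deps=(None,None) exec_start@4 write@7

Answer: 4 6 4 7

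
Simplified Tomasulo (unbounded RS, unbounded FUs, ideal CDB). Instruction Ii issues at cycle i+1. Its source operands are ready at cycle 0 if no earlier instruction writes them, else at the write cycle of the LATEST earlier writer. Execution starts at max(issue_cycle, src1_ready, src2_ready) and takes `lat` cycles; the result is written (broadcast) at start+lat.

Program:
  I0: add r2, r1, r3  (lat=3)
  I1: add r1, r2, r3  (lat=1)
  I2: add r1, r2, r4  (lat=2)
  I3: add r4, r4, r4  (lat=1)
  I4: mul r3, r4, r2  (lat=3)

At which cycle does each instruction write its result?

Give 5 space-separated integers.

Answer: 4 5 6 5 8

Derivation:
I0 add r2: issue@1 deps=(None,None) exec_start@1 write@4
I1 add r1: issue@2 deps=(0,None) exec_start@4 write@5
I2 add r1: issue@3 deps=(0,None) exec_start@4 write@6
I3 add r4: issue@4 deps=(None,None) exec_start@4 write@5
I4 mul r3: issue@5 deps=(3,0) exec_start@5 write@8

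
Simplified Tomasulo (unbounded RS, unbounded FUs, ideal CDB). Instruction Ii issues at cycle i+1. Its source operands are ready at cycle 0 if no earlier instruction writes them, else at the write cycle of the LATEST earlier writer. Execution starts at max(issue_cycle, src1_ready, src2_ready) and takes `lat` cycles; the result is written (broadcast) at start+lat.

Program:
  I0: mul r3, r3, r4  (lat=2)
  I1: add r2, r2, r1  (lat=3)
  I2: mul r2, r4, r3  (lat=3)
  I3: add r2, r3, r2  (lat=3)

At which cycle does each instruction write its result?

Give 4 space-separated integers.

Answer: 3 5 6 9

Derivation:
I0 mul r3: issue@1 deps=(None,None) exec_start@1 write@3
I1 add r2: issue@2 deps=(None,None) exec_start@2 write@5
I2 mul r2: issue@3 deps=(None,0) exec_start@3 write@6
I3 add r2: issue@4 deps=(0,2) exec_start@6 write@9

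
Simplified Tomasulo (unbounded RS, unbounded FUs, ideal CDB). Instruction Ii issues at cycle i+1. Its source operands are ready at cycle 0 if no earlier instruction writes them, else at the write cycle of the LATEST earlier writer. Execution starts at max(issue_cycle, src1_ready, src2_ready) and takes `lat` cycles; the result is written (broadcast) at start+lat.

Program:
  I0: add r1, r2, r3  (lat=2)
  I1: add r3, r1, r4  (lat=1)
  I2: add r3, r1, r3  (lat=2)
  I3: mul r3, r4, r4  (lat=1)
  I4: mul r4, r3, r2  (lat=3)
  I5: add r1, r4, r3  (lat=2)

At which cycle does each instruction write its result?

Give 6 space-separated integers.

I0 add r1: issue@1 deps=(None,None) exec_start@1 write@3
I1 add r3: issue@2 deps=(0,None) exec_start@3 write@4
I2 add r3: issue@3 deps=(0,1) exec_start@4 write@6
I3 mul r3: issue@4 deps=(None,None) exec_start@4 write@5
I4 mul r4: issue@5 deps=(3,None) exec_start@5 write@8
I5 add r1: issue@6 deps=(4,3) exec_start@8 write@10

Answer: 3 4 6 5 8 10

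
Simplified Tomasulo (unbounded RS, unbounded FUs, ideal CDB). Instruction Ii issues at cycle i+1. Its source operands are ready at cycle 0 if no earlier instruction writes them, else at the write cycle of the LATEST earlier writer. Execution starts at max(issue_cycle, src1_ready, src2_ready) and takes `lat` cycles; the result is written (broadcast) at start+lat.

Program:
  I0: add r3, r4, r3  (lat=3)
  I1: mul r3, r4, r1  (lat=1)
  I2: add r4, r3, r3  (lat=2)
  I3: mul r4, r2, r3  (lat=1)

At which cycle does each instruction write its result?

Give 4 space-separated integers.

I0 add r3: issue@1 deps=(None,None) exec_start@1 write@4
I1 mul r3: issue@2 deps=(None,None) exec_start@2 write@3
I2 add r4: issue@3 deps=(1,1) exec_start@3 write@5
I3 mul r4: issue@4 deps=(None,1) exec_start@4 write@5

Answer: 4 3 5 5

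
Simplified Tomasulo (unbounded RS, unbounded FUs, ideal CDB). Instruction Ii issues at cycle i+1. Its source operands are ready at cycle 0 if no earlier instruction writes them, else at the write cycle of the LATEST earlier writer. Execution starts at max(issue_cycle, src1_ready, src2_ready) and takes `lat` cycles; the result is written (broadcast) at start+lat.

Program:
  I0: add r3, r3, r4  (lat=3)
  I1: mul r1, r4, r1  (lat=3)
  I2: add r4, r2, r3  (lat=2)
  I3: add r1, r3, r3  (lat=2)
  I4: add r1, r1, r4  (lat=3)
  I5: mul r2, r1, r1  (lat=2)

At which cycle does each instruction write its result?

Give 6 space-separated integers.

I0 add r3: issue@1 deps=(None,None) exec_start@1 write@4
I1 mul r1: issue@2 deps=(None,None) exec_start@2 write@5
I2 add r4: issue@3 deps=(None,0) exec_start@4 write@6
I3 add r1: issue@4 deps=(0,0) exec_start@4 write@6
I4 add r1: issue@5 deps=(3,2) exec_start@6 write@9
I5 mul r2: issue@6 deps=(4,4) exec_start@9 write@11

Answer: 4 5 6 6 9 11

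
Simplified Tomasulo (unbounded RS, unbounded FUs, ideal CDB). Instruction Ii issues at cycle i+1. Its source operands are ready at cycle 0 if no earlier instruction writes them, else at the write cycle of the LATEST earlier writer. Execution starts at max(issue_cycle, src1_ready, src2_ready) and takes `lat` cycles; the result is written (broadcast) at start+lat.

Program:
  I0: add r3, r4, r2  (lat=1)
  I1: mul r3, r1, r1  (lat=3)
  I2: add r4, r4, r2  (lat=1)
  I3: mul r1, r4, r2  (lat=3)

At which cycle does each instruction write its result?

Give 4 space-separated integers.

I0 add r3: issue@1 deps=(None,None) exec_start@1 write@2
I1 mul r3: issue@2 deps=(None,None) exec_start@2 write@5
I2 add r4: issue@3 deps=(None,None) exec_start@3 write@4
I3 mul r1: issue@4 deps=(2,None) exec_start@4 write@7

Answer: 2 5 4 7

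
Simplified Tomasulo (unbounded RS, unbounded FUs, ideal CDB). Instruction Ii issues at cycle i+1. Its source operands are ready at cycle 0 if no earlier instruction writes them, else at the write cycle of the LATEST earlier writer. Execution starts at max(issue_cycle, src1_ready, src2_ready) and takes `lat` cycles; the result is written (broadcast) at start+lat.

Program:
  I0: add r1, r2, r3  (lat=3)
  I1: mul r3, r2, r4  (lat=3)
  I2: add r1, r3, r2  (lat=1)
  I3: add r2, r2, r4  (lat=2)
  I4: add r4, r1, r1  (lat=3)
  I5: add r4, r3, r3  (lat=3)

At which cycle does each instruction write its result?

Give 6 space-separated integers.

I0 add r1: issue@1 deps=(None,None) exec_start@1 write@4
I1 mul r3: issue@2 deps=(None,None) exec_start@2 write@5
I2 add r1: issue@3 deps=(1,None) exec_start@5 write@6
I3 add r2: issue@4 deps=(None,None) exec_start@4 write@6
I4 add r4: issue@5 deps=(2,2) exec_start@6 write@9
I5 add r4: issue@6 deps=(1,1) exec_start@6 write@9

Answer: 4 5 6 6 9 9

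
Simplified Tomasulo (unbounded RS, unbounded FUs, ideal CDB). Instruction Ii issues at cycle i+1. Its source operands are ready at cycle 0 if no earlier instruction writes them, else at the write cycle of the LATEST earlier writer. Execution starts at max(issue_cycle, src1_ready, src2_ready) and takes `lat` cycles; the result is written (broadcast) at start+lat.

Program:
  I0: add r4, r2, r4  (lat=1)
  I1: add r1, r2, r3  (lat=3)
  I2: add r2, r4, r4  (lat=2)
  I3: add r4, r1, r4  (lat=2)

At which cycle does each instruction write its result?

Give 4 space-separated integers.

Answer: 2 5 5 7

Derivation:
I0 add r4: issue@1 deps=(None,None) exec_start@1 write@2
I1 add r1: issue@2 deps=(None,None) exec_start@2 write@5
I2 add r2: issue@3 deps=(0,0) exec_start@3 write@5
I3 add r4: issue@4 deps=(1,0) exec_start@5 write@7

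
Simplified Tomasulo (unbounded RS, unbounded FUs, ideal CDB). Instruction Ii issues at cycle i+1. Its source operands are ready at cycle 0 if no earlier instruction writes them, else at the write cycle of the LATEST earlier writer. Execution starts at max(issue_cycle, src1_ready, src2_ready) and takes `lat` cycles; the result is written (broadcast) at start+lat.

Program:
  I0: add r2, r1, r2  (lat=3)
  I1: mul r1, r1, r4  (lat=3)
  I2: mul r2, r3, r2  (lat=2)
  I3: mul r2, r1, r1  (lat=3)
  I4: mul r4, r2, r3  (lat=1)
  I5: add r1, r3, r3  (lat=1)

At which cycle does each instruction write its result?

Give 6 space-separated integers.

I0 add r2: issue@1 deps=(None,None) exec_start@1 write@4
I1 mul r1: issue@2 deps=(None,None) exec_start@2 write@5
I2 mul r2: issue@3 deps=(None,0) exec_start@4 write@6
I3 mul r2: issue@4 deps=(1,1) exec_start@5 write@8
I4 mul r4: issue@5 deps=(3,None) exec_start@8 write@9
I5 add r1: issue@6 deps=(None,None) exec_start@6 write@7

Answer: 4 5 6 8 9 7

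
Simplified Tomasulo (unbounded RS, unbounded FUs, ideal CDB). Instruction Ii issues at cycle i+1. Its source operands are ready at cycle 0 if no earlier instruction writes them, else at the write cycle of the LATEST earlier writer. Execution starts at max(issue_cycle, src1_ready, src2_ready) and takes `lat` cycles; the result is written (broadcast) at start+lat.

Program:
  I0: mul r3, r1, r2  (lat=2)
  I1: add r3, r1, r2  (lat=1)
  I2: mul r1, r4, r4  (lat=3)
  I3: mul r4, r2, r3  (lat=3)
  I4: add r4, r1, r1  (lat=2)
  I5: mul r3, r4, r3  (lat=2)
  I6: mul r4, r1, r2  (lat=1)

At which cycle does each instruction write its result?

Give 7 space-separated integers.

Answer: 3 3 6 7 8 10 8

Derivation:
I0 mul r3: issue@1 deps=(None,None) exec_start@1 write@3
I1 add r3: issue@2 deps=(None,None) exec_start@2 write@3
I2 mul r1: issue@3 deps=(None,None) exec_start@3 write@6
I3 mul r4: issue@4 deps=(None,1) exec_start@4 write@7
I4 add r4: issue@5 deps=(2,2) exec_start@6 write@8
I5 mul r3: issue@6 deps=(4,1) exec_start@8 write@10
I6 mul r4: issue@7 deps=(2,None) exec_start@7 write@8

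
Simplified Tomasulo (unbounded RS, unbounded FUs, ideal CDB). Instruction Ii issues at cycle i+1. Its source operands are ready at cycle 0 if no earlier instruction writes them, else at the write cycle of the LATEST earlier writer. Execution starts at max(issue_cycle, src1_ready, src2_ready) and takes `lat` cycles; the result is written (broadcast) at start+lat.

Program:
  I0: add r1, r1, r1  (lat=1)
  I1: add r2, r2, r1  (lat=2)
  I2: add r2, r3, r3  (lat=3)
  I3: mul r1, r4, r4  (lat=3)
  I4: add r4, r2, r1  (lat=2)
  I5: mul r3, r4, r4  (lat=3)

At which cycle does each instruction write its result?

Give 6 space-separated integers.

Answer: 2 4 6 7 9 12

Derivation:
I0 add r1: issue@1 deps=(None,None) exec_start@1 write@2
I1 add r2: issue@2 deps=(None,0) exec_start@2 write@4
I2 add r2: issue@3 deps=(None,None) exec_start@3 write@6
I3 mul r1: issue@4 deps=(None,None) exec_start@4 write@7
I4 add r4: issue@5 deps=(2,3) exec_start@7 write@9
I5 mul r3: issue@6 deps=(4,4) exec_start@9 write@12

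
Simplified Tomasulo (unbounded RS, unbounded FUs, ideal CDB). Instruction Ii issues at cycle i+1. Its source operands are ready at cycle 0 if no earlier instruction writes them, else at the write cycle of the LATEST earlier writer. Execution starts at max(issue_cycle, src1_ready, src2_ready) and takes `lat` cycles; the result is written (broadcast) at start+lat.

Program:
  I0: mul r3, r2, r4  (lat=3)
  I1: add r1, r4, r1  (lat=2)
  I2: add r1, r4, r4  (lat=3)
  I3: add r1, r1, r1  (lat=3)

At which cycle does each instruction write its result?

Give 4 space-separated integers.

Answer: 4 4 6 9

Derivation:
I0 mul r3: issue@1 deps=(None,None) exec_start@1 write@4
I1 add r1: issue@2 deps=(None,None) exec_start@2 write@4
I2 add r1: issue@3 deps=(None,None) exec_start@3 write@6
I3 add r1: issue@4 deps=(2,2) exec_start@6 write@9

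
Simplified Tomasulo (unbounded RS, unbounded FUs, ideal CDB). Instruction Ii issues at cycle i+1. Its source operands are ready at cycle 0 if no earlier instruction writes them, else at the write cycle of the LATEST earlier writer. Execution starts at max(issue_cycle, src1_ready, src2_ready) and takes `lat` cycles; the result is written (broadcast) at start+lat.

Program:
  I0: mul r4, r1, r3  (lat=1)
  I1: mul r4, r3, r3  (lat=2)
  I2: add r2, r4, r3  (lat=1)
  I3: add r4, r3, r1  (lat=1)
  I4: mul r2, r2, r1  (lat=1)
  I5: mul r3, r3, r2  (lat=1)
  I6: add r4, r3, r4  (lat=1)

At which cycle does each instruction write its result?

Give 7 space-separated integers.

Answer: 2 4 5 5 6 7 8

Derivation:
I0 mul r4: issue@1 deps=(None,None) exec_start@1 write@2
I1 mul r4: issue@2 deps=(None,None) exec_start@2 write@4
I2 add r2: issue@3 deps=(1,None) exec_start@4 write@5
I3 add r4: issue@4 deps=(None,None) exec_start@4 write@5
I4 mul r2: issue@5 deps=(2,None) exec_start@5 write@6
I5 mul r3: issue@6 deps=(None,4) exec_start@6 write@7
I6 add r4: issue@7 deps=(5,3) exec_start@7 write@8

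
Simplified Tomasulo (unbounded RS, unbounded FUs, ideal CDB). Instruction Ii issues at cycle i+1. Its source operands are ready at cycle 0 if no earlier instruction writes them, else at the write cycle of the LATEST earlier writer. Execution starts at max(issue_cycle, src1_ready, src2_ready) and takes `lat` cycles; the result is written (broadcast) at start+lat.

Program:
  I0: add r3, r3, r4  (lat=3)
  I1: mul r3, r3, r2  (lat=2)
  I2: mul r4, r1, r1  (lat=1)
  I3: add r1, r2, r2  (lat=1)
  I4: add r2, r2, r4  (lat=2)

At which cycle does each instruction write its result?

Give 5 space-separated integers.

Answer: 4 6 4 5 7

Derivation:
I0 add r3: issue@1 deps=(None,None) exec_start@1 write@4
I1 mul r3: issue@2 deps=(0,None) exec_start@4 write@6
I2 mul r4: issue@3 deps=(None,None) exec_start@3 write@4
I3 add r1: issue@4 deps=(None,None) exec_start@4 write@5
I4 add r2: issue@5 deps=(None,2) exec_start@5 write@7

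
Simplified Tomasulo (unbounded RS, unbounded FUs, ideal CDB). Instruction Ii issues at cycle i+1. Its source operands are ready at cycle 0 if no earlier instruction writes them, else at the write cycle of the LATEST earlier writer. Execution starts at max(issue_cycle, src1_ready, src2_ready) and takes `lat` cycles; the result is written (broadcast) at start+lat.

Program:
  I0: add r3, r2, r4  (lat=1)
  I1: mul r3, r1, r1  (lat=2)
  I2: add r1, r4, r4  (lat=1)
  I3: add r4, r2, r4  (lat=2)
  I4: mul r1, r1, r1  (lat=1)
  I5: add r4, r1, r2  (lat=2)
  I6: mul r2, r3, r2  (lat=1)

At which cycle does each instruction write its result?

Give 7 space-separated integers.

Answer: 2 4 4 6 6 8 8

Derivation:
I0 add r3: issue@1 deps=(None,None) exec_start@1 write@2
I1 mul r3: issue@2 deps=(None,None) exec_start@2 write@4
I2 add r1: issue@3 deps=(None,None) exec_start@3 write@4
I3 add r4: issue@4 deps=(None,None) exec_start@4 write@6
I4 mul r1: issue@5 deps=(2,2) exec_start@5 write@6
I5 add r4: issue@6 deps=(4,None) exec_start@6 write@8
I6 mul r2: issue@7 deps=(1,None) exec_start@7 write@8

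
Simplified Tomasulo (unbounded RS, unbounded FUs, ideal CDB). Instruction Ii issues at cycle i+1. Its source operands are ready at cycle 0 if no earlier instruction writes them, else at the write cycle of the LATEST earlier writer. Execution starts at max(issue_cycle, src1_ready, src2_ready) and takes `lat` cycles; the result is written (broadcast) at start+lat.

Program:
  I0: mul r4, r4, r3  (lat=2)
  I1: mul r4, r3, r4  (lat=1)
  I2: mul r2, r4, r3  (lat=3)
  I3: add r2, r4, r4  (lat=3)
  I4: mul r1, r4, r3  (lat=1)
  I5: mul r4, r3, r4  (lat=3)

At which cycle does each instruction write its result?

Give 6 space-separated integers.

I0 mul r4: issue@1 deps=(None,None) exec_start@1 write@3
I1 mul r4: issue@2 deps=(None,0) exec_start@3 write@4
I2 mul r2: issue@3 deps=(1,None) exec_start@4 write@7
I3 add r2: issue@4 deps=(1,1) exec_start@4 write@7
I4 mul r1: issue@5 deps=(1,None) exec_start@5 write@6
I5 mul r4: issue@6 deps=(None,1) exec_start@6 write@9

Answer: 3 4 7 7 6 9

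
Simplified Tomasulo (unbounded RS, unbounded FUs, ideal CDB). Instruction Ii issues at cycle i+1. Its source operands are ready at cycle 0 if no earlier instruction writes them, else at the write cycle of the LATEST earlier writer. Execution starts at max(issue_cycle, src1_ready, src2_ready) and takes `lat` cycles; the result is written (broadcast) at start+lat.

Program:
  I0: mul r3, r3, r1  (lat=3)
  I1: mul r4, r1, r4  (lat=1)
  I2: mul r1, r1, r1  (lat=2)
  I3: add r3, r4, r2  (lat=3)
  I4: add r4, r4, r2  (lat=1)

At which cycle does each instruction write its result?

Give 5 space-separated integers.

I0 mul r3: issue@1 deps=(None,None) exec_start@1 write@4
I1 mul r4: issue@2 deps=(None,None) exec_start@2 write@3
I2 mul r1: issue@3 deps=(None,None) exec_start@3 write@5
I3 add r3: issue@4 deps=(1,None) exec_start@4 write@7
I4 add r4: issue@5 deps=(1,None) exec_start@5 write@6

Answer: 4 3 5 7 6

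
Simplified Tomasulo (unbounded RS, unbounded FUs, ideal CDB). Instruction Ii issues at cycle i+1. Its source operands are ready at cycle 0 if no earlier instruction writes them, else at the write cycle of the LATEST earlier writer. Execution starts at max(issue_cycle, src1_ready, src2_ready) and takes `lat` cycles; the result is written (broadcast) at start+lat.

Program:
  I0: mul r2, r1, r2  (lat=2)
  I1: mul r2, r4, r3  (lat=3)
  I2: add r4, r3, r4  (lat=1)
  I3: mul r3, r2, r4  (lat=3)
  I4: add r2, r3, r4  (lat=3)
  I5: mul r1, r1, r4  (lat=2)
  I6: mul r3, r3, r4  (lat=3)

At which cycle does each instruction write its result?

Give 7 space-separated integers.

Answer: 3 5 4 8 11 8 11

Derivation:
I0 mul r2: issue@1 deps=(None,None) exec_start@1 write@3
I1 mul r2: issue@2 deps=(None,None) exec_start@2 write@5
I2 add r4: issue@3 deps=(None,None) exec_start@3 write@4
I3 mul r3: issue@4 deps=(1,2) exec_start@5 write@8
I4 add r2: issue@5 deps=(3,2) exec_start@8 write@11
I5 mul r1: issue@6 deps=(None,2) exec_start@6 write@8
I6 mul r3: issue@7 deps=(3,2) exec_start@8 write@11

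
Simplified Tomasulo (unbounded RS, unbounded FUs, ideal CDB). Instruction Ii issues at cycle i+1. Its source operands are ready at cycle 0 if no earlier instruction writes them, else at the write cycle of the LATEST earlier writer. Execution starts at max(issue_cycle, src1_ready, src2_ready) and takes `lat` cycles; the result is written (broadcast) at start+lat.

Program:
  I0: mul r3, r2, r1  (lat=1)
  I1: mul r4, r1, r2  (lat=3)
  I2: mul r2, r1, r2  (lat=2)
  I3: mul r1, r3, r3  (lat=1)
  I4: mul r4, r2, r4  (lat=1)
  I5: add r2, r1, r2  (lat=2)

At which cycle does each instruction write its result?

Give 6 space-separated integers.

I0 mul r3: issue@1 deps=(None,None) exec_start@1 write@2
I1 mul r4: issue@2 deps=(None,None) exec_start@2 write@5
I2 mul r2: issue@3 deps=(None,None) exec_start@3 write@5
I3 mul r1: issue@4 deps=(0,0) exec_start@4 write@5
I4 mul r4: issue@5 deps=(2,1) exec_start@5 write@6
I5 add r2: issue@6 deps=(3,2) exec_start@6 write@8

Answer: 2 5 5 5 6 8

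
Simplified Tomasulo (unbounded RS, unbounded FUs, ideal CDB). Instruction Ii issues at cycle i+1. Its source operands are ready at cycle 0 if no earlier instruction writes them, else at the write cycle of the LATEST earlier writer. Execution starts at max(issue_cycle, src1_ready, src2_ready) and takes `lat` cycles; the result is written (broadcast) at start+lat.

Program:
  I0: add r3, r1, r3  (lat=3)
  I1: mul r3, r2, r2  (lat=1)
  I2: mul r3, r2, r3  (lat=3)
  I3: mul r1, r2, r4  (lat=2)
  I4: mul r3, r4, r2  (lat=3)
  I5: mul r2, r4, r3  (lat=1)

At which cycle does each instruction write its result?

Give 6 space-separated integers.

I0 add r3: issue@1 deps=(None,None) exec_start@1 write@4
I1 mul r3: issue@2 deps=(None,None) exec_start@2 write@3
I2 mul r3: issue@3 deps=(None,1) exec_start@3 write@6
I3 mul r1: issue@4 deps=(None,None) exec_start@4 write@6
I4 mul r3: issue@5 deps=(None,None) exec_start@5 write@8
I5 mul r2: issue@6 deps=(None,4) exec_start@8 write@9

Answer: 4 3 6 6 8 9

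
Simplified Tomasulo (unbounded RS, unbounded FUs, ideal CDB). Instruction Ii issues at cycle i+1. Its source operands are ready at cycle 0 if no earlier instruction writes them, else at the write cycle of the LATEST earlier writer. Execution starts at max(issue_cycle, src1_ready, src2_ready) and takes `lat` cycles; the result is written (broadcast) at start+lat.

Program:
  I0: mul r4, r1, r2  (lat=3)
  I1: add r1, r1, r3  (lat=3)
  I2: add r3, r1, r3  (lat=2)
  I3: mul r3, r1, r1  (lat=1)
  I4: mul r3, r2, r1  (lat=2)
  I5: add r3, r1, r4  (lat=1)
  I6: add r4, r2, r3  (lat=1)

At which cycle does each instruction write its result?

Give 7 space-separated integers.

Answer: 4 5 7 6 7 7 8

Derivation:
I0 mul r4: issue@1 deps=(None,None) exec_start@1 write@4
I1 add r1: issue@2 deps=(None,None) exec_start@2 write@5
I2 add r3: issue@3 deps=(1,None) exec_start@5 write@7
I3 mul r3: issue@4 deps=(1,1) exec_start@5 write@6
I4 mul r3: issue@5 deps=(None,1) exec_start@5 write@7
I5 add r3: issue@6 deps=(1,0) exec_start@6 write@7
I6 add r4: issue@7 deps=(None,5) exec_start@7 write@8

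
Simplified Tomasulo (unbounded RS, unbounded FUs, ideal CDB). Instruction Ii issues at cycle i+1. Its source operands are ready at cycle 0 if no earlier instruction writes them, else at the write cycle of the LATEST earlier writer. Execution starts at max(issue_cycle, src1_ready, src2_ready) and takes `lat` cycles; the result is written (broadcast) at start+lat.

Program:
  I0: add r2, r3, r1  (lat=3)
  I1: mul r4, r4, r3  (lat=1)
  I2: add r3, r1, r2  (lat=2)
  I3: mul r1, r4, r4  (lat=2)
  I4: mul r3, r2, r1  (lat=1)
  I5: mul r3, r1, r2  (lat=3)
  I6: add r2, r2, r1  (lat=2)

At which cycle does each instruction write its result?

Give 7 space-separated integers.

Answer: 4 3 6 6 7 9 9

Derivation:
I0 add r2: issue@1 deps=(None,None) exec_start@1 write@4
I1 mul r4: issue@2 deps=(None,None) exec_start@2 write@3
I2 add r3: issue@3 deps=(None,0) exec_start@4 write@6
I3 mul r1: issue@4 deps=(1,1) exec_start@4 write@6
I4 mul r3: issue@5 deps=(0,3) exec_start@6 write@7
I5 mul r3: issue@6 deps=(3,0) exec_start@6 write@9
I6 add r2: issue@7 deps=(0,3) exec_start@7 write@9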